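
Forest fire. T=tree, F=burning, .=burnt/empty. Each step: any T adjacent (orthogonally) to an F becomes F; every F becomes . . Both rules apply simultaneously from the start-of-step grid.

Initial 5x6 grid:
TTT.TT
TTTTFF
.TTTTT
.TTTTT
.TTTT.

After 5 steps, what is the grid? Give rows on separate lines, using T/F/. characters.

Step 1: 5 trees catch fire, 2 burn out
  TTT.FF
  TTTF..
  .TTTFF
  .TTTTT
  .TTTT.
Step 2: 4 trees catch fire, 5 burn out
  TTT...
  TTF...
  .TTF..
  .TTTFF
  .TTTT.
Step 3: 5 trees catch fire, 4 burn out
  TTF...
  TF....
  .TF...
  .TTF..
  .TTTF.
Step 4: 5 trees catch fire, 5 burn out
  TF....
  F.....
  .F....
  .TF...
  .TTF..
Step 5: 3 trees catch fire, 5 burn out
  F.....
  ......
  ......
  .F....
  .TF...

F.....
......
......
.F....
.TF...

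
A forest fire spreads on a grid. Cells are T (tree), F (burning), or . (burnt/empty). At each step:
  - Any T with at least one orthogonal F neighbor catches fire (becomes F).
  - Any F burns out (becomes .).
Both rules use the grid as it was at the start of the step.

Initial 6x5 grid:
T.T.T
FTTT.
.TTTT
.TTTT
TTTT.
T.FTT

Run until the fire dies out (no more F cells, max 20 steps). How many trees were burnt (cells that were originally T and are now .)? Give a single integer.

Answer: 20

Derivation:
Step 1: +4 fires, +2 burnt (F count now 4)
Step 2: +6 fires, +4 burnt (F count now 6)
Step 3: +6 fires, +6 burnt (F count now 6)
Step 4: +3 fires, +6 burnt (F count now 3)
Step 5: +1 fires, +3 burnt (F count now 1)
Step 6: +0 fires, +1 burnt (F count now 0)
Fire out after step 6
Initially T: 21, now '.': 29
Total burnt (originally-T cells now '.'): 20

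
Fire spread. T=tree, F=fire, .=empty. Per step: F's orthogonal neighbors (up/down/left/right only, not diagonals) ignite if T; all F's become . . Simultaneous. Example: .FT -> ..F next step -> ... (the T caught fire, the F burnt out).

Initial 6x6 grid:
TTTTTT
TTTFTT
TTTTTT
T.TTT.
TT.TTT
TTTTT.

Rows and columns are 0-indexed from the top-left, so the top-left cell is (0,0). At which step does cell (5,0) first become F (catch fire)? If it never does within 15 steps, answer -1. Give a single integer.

Step 1: cell (5,0)='T' (+4 fires, +1 burnt)
Step 2: cell (5,0)='T' (+7 fires, +4 burnt)
Step 3: cell (5,0)='T' (+8 fires, +7 burnt)
Step 4: cell (5,0)='T' (+4 fires, +8 burnt)
Step 5: cell (5,0)='T' (+4 fires, +4 burnt)
Step 6: cell (5,0)='T' (+2 fires, +4 burnt)
Step 7: cell (5,0)='F' (+2 fires, +2 burnt)
  -> target ignites at step 7
Step 8: cell (5,0)='.' (+0 fires, +2 burnt)
  fire out at step 8

7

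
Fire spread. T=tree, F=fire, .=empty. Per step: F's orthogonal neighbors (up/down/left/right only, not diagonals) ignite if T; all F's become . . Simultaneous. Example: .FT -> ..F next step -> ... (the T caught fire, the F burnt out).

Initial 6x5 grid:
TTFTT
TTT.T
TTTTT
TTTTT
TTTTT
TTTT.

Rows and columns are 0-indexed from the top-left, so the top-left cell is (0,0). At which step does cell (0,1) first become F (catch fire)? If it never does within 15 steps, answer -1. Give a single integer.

Step 1: cell (0,1)='F' (+3 fires, +1 burnt)
  -> target ignites at step 1
Step 2: cell (0,1)='.' (+4 fires, +3 burnt)
Step 3: cell (0,1)='.' (+5 fires, +4 burnt)
Step 4: cell (0,1)='.' (+5 fires, +5 burnt)
Step 5: cell (0,1)='.' (+5 fires, +5 burnt)
Step 6: cell (0,1)='.' (+4 fires, +5 burnt)
Step 7: cell (0,1)='.' (+1 fires, +4 burnt)
Step 8: cell (0,1)='.' (+0 fires, +1 burnt)
  fire out at step 8

1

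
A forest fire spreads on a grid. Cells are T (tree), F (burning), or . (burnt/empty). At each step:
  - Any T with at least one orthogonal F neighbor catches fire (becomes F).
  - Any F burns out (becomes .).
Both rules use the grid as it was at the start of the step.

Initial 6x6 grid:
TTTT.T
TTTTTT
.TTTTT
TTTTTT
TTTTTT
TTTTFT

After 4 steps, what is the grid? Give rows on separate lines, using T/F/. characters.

Step 1: 3 trees catch fire, 1 burn out
  TTTT.T
  TTTTTT
  .TTTTT
  TTTTTT
  TTTTFT
  TTTF.F
Step 2: 4 trees catch fire, 3 burn out
  TTTT.T
  TTTTTT
  .TTTTT
  TTTTFT
  TTTF.F
  TTF...
Step 3: 5 trees catch fire, 4 burn out
  TTTT.T
  TTTTTT
  .TTTFT
  TTTF.F
  TTF...
  TF....
Step 4: 6 trees catch fire, 5 burn out
  TTTT.T
  TTTTFT
  .TTF.F
  TTF...
  TF....
  F.....

TTTT.T
TTTTFT
.TTF.F
TTF...
TF....
F.....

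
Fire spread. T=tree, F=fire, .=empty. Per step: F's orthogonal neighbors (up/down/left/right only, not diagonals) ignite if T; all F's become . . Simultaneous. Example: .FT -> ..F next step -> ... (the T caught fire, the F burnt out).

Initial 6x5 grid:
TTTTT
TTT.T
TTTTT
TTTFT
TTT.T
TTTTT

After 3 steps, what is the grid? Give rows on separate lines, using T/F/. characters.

Step 1: 3 trees catch fire, 1 burn out
  TTTTT
  TTT.T
  TTTFT
  TTF.F
  TTT.T
  TTTTT
Step 2: 5 trees catch fire, 3 burn out
  TTTTT
  TTT.T
  TTF.F
  TF...
  TTF.F
  TTTTT
Step 3: 7 trees catch fire, 5 burn out
  TTTTT
  TTF.F
  TF...
  F....
  TF...
  TTFTF

TTTTT
TTF.F
TF...
F....
TF...
TTFTF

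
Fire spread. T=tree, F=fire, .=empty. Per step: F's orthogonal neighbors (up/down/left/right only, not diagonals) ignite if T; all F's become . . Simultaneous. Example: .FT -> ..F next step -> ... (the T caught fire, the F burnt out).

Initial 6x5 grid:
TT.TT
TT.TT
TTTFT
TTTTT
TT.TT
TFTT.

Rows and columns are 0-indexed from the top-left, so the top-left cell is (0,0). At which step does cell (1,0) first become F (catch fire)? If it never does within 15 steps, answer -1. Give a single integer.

Step 1: cell (1,0)='T' (+7 fires, +2 burnt)
Step 2: cell (1,0)='T' (+9 fires, +7 burnt)
Step 3: cell (1,0)='T' (+5 fires, +9 burnt)
Step 4: cell (1,0)='F' (+2 fires, +5 burnt)
  -> target ignites at step 4
Step 5: cell (1,0)='.' (+1 fires, +2 burnt)
Step 6: cell (1,0)='.' (+0 fires, +1 burnt)
  fire out at step 6

4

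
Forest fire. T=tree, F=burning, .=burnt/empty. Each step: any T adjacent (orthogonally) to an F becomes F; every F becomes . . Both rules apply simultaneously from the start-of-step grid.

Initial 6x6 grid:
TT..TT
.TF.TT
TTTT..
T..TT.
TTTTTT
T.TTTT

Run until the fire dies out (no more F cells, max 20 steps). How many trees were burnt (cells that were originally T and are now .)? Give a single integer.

Answer: 21

Derivation:
Step 1: +2 fires, +1 burnt (F count now 2)
Step 2: +3 fires, +2 burnt (F count now 3)
Step 3: +3 fires, +3 burnt (F count now 3)
Step 4: +3 fires, +3 burnt (F count now 3)
Step 5: +4 fires, +3 burnt (F count now 4)
Step 6: +5 fires, +4 burnt (F count now 5)
Step 7: +1 fires, +5 burnt (F count now 1)
Step 8: +0 fires, +1 burnt (F count now 0)
Fire out after step 8
Initially T: 25, now '.': 32
Total burnt (originally-T cells now '.'): 21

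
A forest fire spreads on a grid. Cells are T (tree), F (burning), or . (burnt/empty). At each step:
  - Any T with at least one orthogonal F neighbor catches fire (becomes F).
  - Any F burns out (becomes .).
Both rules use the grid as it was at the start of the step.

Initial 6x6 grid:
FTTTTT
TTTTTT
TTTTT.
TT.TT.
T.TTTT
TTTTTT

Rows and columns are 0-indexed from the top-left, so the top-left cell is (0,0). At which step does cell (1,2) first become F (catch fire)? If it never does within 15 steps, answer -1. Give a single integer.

Step 1: cell (1,2)='T' (+2 fires, +1 burnt)
Step 2: cell (1,2)='T' (+3 fires, +2 burnt)
Step 3: cell (1,2)='F' (+4 fires, +3 burnt)
  -> target ignites at step 3
Step 4: cell (1,2)='.' (+5 fires, +4 burnt)
Step 5: cell (1,2)='.' (+4 fires, +5 burnt)
Step 6: cell (1,2)='.' (+4 fires, +4 burnt)
Step 7: cell (1,2)='.' (+3 fires, +4 burnt)
Step 8: cell (1,2)='.' (+3 fires, +3 burnt)
Step 9: cell (1,2)='.' (+2 fires, +3 burnt)
Step 10: cell (1,2)='.' (+1 fires, +2 burnt)
Step 11: cell (1,2)='.' (+0 fires, +1 burnt)
  fire out at step 11

3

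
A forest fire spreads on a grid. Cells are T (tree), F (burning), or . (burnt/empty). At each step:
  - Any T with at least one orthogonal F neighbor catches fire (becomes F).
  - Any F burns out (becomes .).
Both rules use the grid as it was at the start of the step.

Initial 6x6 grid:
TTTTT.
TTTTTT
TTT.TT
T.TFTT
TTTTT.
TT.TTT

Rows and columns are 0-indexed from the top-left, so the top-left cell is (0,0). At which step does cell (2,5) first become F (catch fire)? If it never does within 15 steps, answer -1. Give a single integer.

Step 1: cell (2,5)='T' (+3 fires, +1 burnt)
Step 2: cell (2,5)='T' (+6 fires, +3 burnt)
Step 3: cell (2,5)='F' (+6 fires, +6 burnt)
  -> target ignites at step 3
Step 4: cell (2,5)='.' (+9 fires, +6 burnt)
Step 5: cell (2,5)='.' (+5 fires, +9 burnt)
Step 6: cell (2,5)='.' (+1 fires, +5 burnt)
Step 7: cell (2,5)='.' (+0 fires, +1 burnt)
  fire out at step 7

3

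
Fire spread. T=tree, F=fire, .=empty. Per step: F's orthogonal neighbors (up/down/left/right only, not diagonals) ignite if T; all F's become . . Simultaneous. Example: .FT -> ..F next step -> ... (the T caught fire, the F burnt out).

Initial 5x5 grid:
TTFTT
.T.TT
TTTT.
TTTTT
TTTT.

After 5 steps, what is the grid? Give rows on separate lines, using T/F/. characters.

Step 1: 2 trees catch fire, 1 burn out
  TF.FT
  .T.TT
  TTTT.
  TTTTT
  TTTT.
Step 2: 4 trees catch fire, 2 burn out
  F...F
  .F.FT
  TTTT.
  TTTTT
  TTTT.
Step 3: 3 trees catch fire, 4 burn out
  .....
  ....F
  TFTF.
  TTTTT
  TTTT.
Step 4: 4 trees catch fire, 3 burn out
  .....
  .....
  F.F..
  TFTFT
  TTTT.
Step 5: 5 trees catch fire, 4 burn out
  .....
  .....
  .....
  F.F.F
  TFTF.

.....
.....
.....
F.F.F
TFTF.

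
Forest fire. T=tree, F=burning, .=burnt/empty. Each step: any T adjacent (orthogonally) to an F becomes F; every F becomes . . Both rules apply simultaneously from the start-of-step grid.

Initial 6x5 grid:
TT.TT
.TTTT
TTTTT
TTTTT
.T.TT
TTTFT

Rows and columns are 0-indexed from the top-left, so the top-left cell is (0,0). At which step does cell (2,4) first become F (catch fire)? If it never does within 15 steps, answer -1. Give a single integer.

Step 1: cell (2,4)='T' (+3 fires, +1 burnt)
Step 2: cell (2,4)='T' (+3 fires, +3 burnt)
Step 3: cell (2,4)='T' (+5 fires, +3 burnt)
Step 4: cell (2,4)='F' (+4 fires, +5 burnt)
  -> target ignites at step 4
Step 5: cell (2,4)='.' (+5 fires, +4 burnt)
Step 6: cell (2,4)='.' (+3 fires, +5 burnt)
Step 7: cell (2,4)='.' (+1 fires, +3 burnt)
Step 8: cell (2,4)='.' (+1 fires, +1 burnt)
Step 9: cell (2,4)='.' (+0 fires, +1 burnt)
  fire out at step 9

4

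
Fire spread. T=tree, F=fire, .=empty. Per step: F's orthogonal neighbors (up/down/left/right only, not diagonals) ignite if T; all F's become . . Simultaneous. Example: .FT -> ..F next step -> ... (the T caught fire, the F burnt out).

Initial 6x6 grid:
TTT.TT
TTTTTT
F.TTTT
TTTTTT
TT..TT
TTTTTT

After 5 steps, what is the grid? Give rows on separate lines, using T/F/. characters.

Step 1: 2 trees catch fire, 1 burn out
  TTT.TT
  FTTTTT
  ..TTTT
  FTTTTT
  TT..TT
  TTTTTT
Step 2: 4 trees catch fire, 2 burn out
  FTT.TT
  .FTTTT
  ..TTTT
  .FTTTT
  FT..TT
  TTTTTT
Step 3: 5 trees catch fire, 4 burn out
  .FT.TT
  ..FTTT
  ..TTTT
  ..FTTT
  .F..TT
  FTTTTT
Step 4: 5 trees catch fire, 5 burn out
  ..F.TT
  ...FTT
  ..FTTT
  ...FTT
  ....TT
  .FTTTT
Step 5: 4 trees catch fire, 5 burn out
  ....TT
  ....FT
  ...FTT
  ....FT
  ....TT
  ..FTTT

....TT
....FT
...FTT
....FT
....TT
..FTTT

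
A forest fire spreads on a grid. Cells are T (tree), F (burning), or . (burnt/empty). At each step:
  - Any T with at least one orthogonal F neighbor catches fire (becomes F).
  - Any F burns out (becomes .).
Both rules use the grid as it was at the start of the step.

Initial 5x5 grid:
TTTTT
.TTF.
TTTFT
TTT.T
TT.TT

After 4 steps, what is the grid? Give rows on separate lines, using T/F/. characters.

Step 1: 4 trees catch fire, 2 burn out
  TTTFT
  .TF..
  TTF.F
  TTT.T
  TT.TT
Step 2: 6 trees catch fire, 4 burn out
  TTF.F
  .F...
  TF...
  TTF.F
  TT.TT
Step 3: 4 trees catch fire, 6 burn out
  TF...
  .....
  F....
  TF...
  TT.TF
Step 4: 4 trees catch fire, 4 burn out
  F....
  .....
  .....
  F....
  TF.F.

F....
.....
.....
F....
TF.F.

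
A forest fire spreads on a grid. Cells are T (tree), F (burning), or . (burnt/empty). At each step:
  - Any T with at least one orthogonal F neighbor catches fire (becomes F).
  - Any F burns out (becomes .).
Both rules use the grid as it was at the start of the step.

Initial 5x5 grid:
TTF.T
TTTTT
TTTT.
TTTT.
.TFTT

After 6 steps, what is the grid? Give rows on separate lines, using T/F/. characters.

Step 1: 5 trees catch fire, 2 burn out
  TF..T
  TTFTT
  TTTT.
  TTFT.
  .F.FT
Step 2: 7 trees catch fire, 5 burn out
  F...T
  TF.FT
  TTFT.
  TF.F.
  ....F
Step 3: 5 trees catch fire, 7 burn out
  ....T
  F...F
  TF.F.
  F....
  .....
Step 4: 2 trees catch fire, 5 burn out
  ....F
  .....
  F....
  .....
  .....
Step 5: 0 trees catch fire, 2 burn out
  .....
  .....
  .....
  .....
  .....
Step 6: 0 trees catch fire, 0 burn out
  .....
  .....
  .....
  .....
  .....

.....
.....
.....
.....
.....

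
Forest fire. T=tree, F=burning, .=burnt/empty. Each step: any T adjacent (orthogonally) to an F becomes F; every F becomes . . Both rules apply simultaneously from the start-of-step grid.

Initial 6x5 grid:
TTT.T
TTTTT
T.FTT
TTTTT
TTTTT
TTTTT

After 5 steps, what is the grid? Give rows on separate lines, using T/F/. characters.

Step 1: 3 trees catch fire, 1 burn out
  TTT.T
  TTFTT
  T..FT
  TTFTT
  TTTTT
  TTTTT
Step 2: 7 trees catch fire, 3 burn out
  TTF.T
  TF.FT
  T...F
  TF.FT
  TTFTT
  TTTTT
Step 3: 8 trees catch fire, 7 burn out
  TF..T
  F...F
  T....
  F...F
  TF.FT
  TTFTT
Step 4: 7 trees catch fire, 8 burn out
  F...F
  .....
  F....
  .....
  F...F
  TF.FT
Step 5: 2 trees catch fire, 7 burn out
  .....
  .....
  .....
  .....
  .....
  F...F

.....
.....
.....
.....
.....
F...F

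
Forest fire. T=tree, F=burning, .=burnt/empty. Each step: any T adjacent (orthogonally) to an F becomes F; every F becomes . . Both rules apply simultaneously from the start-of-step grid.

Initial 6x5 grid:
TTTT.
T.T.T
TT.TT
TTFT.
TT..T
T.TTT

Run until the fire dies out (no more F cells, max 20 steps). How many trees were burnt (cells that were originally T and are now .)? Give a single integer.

Step 1: +2 fires, +1 burnt (F count now 2)
Step 2: +4 fires, +2 burnt (F count now 4)
Step 3: +3 fires, +4 burnt (F count now 3)
Step 4: +3 fires, +3 burnt (F count now 3)
Step 5: +1 fires, +3 burnt (F count now 1)
Step 6: +1 fires, +1 burnt (F count now 1)
Step 7: +1 fires, +1 burnt (F count now 1)
Step 8: +2 fires, +1 burnt (F count now 2)
Step 9: +0 fires, +2 burnt (F count now 0)
Fire out after step 9
Initially T: 21, now '.': 26
Total burnt (originally-T cells now '.'): 17

Answer: 17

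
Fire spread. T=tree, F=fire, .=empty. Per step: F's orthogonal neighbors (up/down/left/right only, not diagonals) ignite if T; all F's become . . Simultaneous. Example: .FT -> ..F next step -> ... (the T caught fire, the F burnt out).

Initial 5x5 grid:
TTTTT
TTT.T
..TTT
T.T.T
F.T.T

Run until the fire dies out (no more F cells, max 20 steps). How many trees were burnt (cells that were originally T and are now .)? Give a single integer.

Answer: 1

Derivation:
Step 1: +1 fires, +1 burnt (F count now 1)
Step 2: +0 fires, +1 burnt (F count now 0)
Fire out after step 2
Initially T: 17, now '.': 9
Total burnt (originally-T cells now '.'): 1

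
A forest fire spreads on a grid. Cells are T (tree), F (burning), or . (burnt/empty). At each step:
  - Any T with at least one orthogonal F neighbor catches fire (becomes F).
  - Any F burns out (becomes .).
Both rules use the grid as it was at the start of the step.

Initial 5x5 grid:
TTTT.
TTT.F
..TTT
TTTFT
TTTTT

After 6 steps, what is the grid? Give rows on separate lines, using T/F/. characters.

Step 1: 5 trees catch fire, 2 burn out
  TTTT.
  TTT..
  ..TFF
  TTF.F
  TTTFT
Step 2: 4 trees catch fire, 5 burn out
  TTTT.
  TTT..
  ..F..
  TF...
  TTF.F
Step 3: 3 trees catch fire, 4 burn out
  TTTT.
  TTF..
  .....
  F....
  TF...
Step 4: 3 trees catch fire, 3 burn out
  TTFT.
  TF...
  .....
  .....
  F....
Step 5: 3 trees catch fire, 3 burn out
  TF.F.
  F....
  .....
  .....
  .....
Step 6: 1 trees catch fire, 3 burn out
  F....
  .....
  .....
  .....
  .....

F....
.....
.....
.....
.....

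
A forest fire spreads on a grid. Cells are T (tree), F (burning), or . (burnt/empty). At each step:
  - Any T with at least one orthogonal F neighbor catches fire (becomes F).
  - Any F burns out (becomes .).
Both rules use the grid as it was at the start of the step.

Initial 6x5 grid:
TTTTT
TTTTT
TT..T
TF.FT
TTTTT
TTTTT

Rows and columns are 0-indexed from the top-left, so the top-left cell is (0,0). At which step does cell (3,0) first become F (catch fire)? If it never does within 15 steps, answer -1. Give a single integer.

Step 1: cell (3,0)='F' (+5 fires, +2 burnt)
  -> target ignites at step 1
Step 2: cell (3,0)='.' (+8 fires, +5 burnt)
Step 3: cell (3,0)='.' (+7 fires, +8 burnt)
Step 4: cell (3,0)='.' (+4 fires, +7 burnt)
Step 5: cell (3,0)='.' (+1 fires, +4 burnt)
Step 6: cell (3,0)='.' (+0 fires, +1 burnt)
  fire out at step 6

1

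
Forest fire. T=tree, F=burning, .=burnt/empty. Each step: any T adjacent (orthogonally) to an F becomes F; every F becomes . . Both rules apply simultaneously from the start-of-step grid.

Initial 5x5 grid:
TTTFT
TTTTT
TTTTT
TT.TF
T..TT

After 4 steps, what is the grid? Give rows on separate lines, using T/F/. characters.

Step 1: 6 trees catch fire, 2 burn out
  TTF.F
  TTTFT
  TTTTF
  TT.F.
  T..TF
Step 2: 5 trees catch fire, 6 burn out
  TF...
  TTF.F
  TTTF.
  TT...
  T..F.
Step 3: 3 trees catch fire, 5 burn out
  F....
  TF...
  TTF..
  TT...
  T....
Step 4: 2 trees catch fire, 3 burn out
  .....
  F....
  TF...
  TT...
  T....

.....
F....
TF...
TT...
T....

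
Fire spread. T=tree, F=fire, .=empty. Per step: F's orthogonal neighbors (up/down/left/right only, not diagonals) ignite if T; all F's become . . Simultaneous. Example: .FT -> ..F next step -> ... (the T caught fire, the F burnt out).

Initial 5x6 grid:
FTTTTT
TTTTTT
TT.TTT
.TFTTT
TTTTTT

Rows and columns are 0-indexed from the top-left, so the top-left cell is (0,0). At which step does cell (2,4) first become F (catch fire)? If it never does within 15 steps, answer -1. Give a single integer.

Step 1: cell (2,4)='T' (+5 fires, +2 burnt)
Step 2: cell (2,4)='T' (+8 fires, +5 burnt)
Step 3: cell (2,4)='F' (+7 fires, +8 burnt)
  -> target ignites at step 3
Step 4: cell (2,4)='.' (+4 fires, +7 burnt)
Step 5: cell (2,4)='.' (+2 fires, +4 burnt)
Step 6: cell (2,4)='.' (+0 fires, +2 burnt)
  fire out at step 6

3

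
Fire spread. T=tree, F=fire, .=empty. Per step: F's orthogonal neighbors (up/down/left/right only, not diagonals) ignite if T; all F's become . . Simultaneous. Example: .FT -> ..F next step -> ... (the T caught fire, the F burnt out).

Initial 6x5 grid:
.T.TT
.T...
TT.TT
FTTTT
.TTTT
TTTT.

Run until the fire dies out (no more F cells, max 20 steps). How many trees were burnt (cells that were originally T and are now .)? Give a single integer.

Answer: 18

Derivation:
Step 1: +2 fires, +1 burnt (F count now 2)
Step 2: +3 fires, +2 burnt (F count now 3)
Step 3: +4 fires, +3 burnt (F count now 4)
Step 4: +6 fires, +4 burnt (F count now 6)
Step 5: +3 fires, +6 burnt (F count now 3)
Step 6: +0 fires, +3 burnt (F count now 0)
Fire out after step 6
Initially T: 20, now '.': 28
Total burnt (originally-T cells now '.'): 18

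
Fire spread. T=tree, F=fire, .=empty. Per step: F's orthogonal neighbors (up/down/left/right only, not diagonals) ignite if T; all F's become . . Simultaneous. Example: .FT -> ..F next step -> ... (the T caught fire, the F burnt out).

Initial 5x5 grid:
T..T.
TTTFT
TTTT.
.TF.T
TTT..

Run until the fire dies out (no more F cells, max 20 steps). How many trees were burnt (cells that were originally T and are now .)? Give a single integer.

Step 1: +7 fires, +2 burnt (F count now 7)
Step 2: +3 fires, +7 burnt (F count now 3)
Step 3: +3 fires, +3 burnt (F count now 3)
Step 4: +1 fires, +3 burnt (F count now 1)
Step 5: +0 fires, +1 burnt (F count now 0)
Fire out after step 5
Initially T: 15, now '.': 24
Total burnt (originally-T cells now '.'): 14

Answer: 14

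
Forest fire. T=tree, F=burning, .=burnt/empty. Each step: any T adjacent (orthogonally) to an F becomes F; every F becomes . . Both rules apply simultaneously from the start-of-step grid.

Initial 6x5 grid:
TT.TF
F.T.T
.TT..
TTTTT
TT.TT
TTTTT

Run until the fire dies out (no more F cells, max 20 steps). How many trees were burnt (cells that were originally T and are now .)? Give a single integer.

Step 1: +3 fires, +2 burnt (F count now 3)
Step 2: +1 fires, +3 burnt (F count now 1)
Step 3: +0 fires, +1 burnt (F count now 0)
Fire out after step 3
Initially T: 21, now '.': 13
Total burnt (originally-T cells now '.'): 4

Answer: 4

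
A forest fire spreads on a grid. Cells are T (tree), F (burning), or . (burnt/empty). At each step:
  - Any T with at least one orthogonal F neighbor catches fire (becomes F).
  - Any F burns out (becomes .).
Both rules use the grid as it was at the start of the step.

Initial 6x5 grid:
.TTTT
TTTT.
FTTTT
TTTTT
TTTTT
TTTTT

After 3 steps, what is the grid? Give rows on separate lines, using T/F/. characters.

Step 1: 3 trees catch fire, 1 burn out
  .TTTT
  FTTT.
  .FTTT
  FTTTT
  TTTTT
  TTTTT
Step 2: 4 trees catch fire, 3 burn out
  .TTTT
  .FTT.
  ..FTT
  .FTTT
  FTTTT
  TTTTT
Step 3: 6 trees catch fire, 4 burn out
  .FTTT
  ..FT.
  ...FT
  ..FTT
  .FTTT
  FTTTT

.FTTT
..FT.
...FT
..FTT
.FTTT
FTTTT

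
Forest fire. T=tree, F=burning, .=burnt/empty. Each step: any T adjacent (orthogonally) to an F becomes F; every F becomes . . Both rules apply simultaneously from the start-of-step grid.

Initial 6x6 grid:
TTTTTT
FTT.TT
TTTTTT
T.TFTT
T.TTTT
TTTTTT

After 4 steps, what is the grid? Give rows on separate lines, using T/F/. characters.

Step 1: 7 trees catch fire, 2 burn out
  FTTTTT
  .FT.TT
  FTTFTT
  T.F.FT
  T.TFTT
  TTTTTT
Step 2: 10 trees catch fire, 7 burn out
  .FTTTT
  ..F.TT
  .FF.FT
  F....F
  T.F.FT
  TTTFTT
Step 3: 7 trees catch fire, 10 burn out
  ..FTTT
  ....FT
  .....F
  ......
  F....F
  TTF.FT
Step 4: 6 trees catch fire, 7 burn out
  ...FFT
  .....F
  ......
  ......
  ......
  FF...F

...FFT
.....F
......
......
......
FF...F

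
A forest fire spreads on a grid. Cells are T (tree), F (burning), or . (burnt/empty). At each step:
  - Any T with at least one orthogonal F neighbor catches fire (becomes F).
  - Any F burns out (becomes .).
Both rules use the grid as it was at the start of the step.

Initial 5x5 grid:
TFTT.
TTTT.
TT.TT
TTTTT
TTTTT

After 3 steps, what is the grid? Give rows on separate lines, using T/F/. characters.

Step 1: 3 trees catch fire, 1 burn out
  F.FT.
  TFTT.
  TT.TT
  TTTTT
  TTTTT
Step 2: 4 trees catch fire, 3 burn out
  ...F.
  F.FT.
  TF.TT
  TTTTT
  TTTTT
Step 3: 3 trees catch fire, 4 burn out
  .....
  ...F.
  F..TT
  TFTTT
  TTTTT

.....
...F.
F..TT
TFTTT
TTTTT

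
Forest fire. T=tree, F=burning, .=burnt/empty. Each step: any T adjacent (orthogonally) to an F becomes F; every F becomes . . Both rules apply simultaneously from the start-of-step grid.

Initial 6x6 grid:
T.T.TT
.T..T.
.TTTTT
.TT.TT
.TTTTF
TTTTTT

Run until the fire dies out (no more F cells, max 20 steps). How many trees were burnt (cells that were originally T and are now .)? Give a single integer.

Step 1: +3 fires, +1 burnt (F count now 3)
Step 2: +4 fires, +3 burnt (F count now 4)
Step 3: +3 fires, +4 burnt (F count now 3)
Step 4: +5 fires, +3 burnt (F count now 5)
Step 5: +4 fires, +5 burnt (F count now 4)
Step 6: +3 fires, +4 burnt (F count now 3)
Step 7: +1 fires, +3 burnt (F count now 1)
Step 8: +0 fires, +1 burnt (F count now 0)
Fire out after step 8
Initially T: 25, now '.': 34
Total burnt (originally-T cells now '.'): 23

Answer: 23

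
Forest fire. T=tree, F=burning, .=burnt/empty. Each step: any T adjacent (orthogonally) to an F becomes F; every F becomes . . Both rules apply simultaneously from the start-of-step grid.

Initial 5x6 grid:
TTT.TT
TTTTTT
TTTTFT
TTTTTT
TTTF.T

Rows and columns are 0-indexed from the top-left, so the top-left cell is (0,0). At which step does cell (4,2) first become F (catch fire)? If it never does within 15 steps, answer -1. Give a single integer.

Step 1: cell (4,2)='F' (+6 fires, +2 burnt)
  -> target ignites at step 1
Step 2: cell (4,2)='.' (+7 fires, +6 burnt)
Step 3: cell (4,2)='.' (+6 fires, +7 burnt)
Step 4: cell (4,2)='.' (+4 fires, +6 burnt)
Step 5: cell (4,2)='.' (+2 fires, +4 burnt)
Step 6: cell (4,2)='.' (+1 fires, +2 burnt)
Step 7: cell (4,2)='.' (+0 fires, +1 burnt)
  fire out at step 7

1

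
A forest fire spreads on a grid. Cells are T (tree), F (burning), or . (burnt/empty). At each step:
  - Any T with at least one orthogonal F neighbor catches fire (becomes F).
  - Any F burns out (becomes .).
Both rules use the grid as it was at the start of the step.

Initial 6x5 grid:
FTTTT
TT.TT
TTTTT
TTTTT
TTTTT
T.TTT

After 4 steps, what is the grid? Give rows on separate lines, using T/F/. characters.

Step 1: 2 trees catch fire, 1 burn out
  .FTTT
  FT.TT
  TTTTT
  TTTTT
  TTTTT
  T.TTT
Step 2: 3 trees catch fire, 2 burn out
  ..FTT
  .F.TT
  FTTTT
  TTTTT
  TTTTT
  T.TTT
Step 3: 3 trees catch fire, 3 burn out
  ...FT
  ...TT
  .FTTT
  FTTTT
  TTTTT
  T.TTT
Step 4: 5 trees catch fire, 3 burn out
  ....F
  ...FT
  ..FTT
  .FTTT
  FTTTT
  T.TTT

....F
...FT
..FTT
.FTTT
FTTTT
T.TTT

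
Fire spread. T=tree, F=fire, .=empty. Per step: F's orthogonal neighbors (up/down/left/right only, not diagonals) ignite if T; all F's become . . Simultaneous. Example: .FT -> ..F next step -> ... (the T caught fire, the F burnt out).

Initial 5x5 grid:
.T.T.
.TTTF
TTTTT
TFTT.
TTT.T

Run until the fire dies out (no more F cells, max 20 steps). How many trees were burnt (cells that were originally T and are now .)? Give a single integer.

Step 1: +6 fires, +2 burnt (F count now 6)
Step 2: +9 fires, +6 burnt (F count now 9)
Step 3: +1 fires, +9 burnt (F count now 1)
Step 4: +0 fires, +1 burnt (F count now 0)
Fire out after step 4
Initially T: 17, now '.': 24
Total burnt (originally-T cells now '.'): 16

Answer: 16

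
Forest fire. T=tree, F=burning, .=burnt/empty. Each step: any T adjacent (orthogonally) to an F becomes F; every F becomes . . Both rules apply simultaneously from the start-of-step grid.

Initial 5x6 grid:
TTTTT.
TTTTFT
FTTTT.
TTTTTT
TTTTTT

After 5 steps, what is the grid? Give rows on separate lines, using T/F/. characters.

Step 1: 7 trees catch fire, 2 burn out
  TTTTF.
  FTTF.F
  .FTTF.
  FTTTTT
  TTTTTT
Step 2: 9 trees catch fire, 7 burn out
  FTTF..
  .FF...
  ..FF..
  .FTTFT
  FTTTTT
Step 3: 7 trees catch fire, 9 burn out
  .FF...
  ......
  ......
  ..FF.F
  .FTTFT
Step 4: 3 trees catch fire, 7 burn out
  ......
  ......
  ......
  ......
  ..FF.F
Step 5: 0 trees catch fire, 3 burn out
  ......
  ......
  ......
  ......
  ......

......
......
......
......
......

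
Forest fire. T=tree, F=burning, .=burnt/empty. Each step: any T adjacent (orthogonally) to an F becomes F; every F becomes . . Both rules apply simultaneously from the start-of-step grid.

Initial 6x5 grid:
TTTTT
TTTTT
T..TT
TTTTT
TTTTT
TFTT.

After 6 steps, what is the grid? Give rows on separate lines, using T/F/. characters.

Step 1: 3 trees catch fire, 1 burn out
  TTTTT
  TTTTT
  T..TT
  TTTTT
  TFTTT
  F.FT.
Step 2: 4 trees catch fire, 3 burn out
  TTTTT
  TTTTT
  T..TT
  TFTTT
  F.FTT
  ...F.
Step 3: 3 trees catch fire, 4 burn out
  TTTTT
  TTTTT
  T..TT
  F.FTT
  ...FT
  .....
Step 4: 3 trees catch fire, 3 burn out
  TTTTT
  TTTTT
  F..TT
  ...FT
  ....F
  .....
Step 5: 3 trees catch fire, 3 burn out
  TTTTT
  FTTTT
  ...FT
  ....F
  .....
  .....
Step 6: 4 trees catch fire, 3 burn out
  FTTTT
  .FTFT
  ....F
  .....
  .....
  .....

FTTTT
.FTFT
....F
.....
.....
.....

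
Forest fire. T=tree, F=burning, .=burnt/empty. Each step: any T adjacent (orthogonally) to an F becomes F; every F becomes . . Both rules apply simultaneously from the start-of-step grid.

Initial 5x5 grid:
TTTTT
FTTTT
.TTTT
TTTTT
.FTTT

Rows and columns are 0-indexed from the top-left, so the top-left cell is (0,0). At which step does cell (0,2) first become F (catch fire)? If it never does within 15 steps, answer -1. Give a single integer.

Step 1: cell (0,2)='T' (+4 fires, +2 burnt)
Step 2: cell (0,2)='T' (+6 fires, +4 burnt)
Step 3: cell (0,2)='F' (+5 fires, +6 burnt)
  -> target ignites at step 3
Step 4: cell (0,2)='.' (+4 fires, +5 burnt)
Step 5: cell (0,2)='.' (+2 fires, +4 burnt)
Step 6: cell (0,2)='.' (+0 fires, +2 burnt)
  fire out at step 6

3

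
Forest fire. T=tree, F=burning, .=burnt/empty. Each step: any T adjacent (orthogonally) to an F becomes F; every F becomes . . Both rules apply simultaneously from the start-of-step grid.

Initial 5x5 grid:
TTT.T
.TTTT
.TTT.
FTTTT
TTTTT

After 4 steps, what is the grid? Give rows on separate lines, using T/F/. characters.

Step 1: 2 trees catch fire, 1 burn out
  TTT.T
  .TTTT
  .TTT.
  .FTTT
  FTTTT
Step 2: 3 trees catch fire, 2 burn out
  TTT.T
  .TTTT
  .FTT.
  ..FTT
  .FTTT
Step 3: 4 trees catch fire, 3 burn out
  TTT.T
  .FTTT
  ..FT.
  ...FT
  ..FTT
Step 4: 5 trees catch fire, 4 burn out
  TFT.T
  ..FTT
  ...F.
  ....F
  ...FT

TFT.T
..FTT
...F.
....F
...FT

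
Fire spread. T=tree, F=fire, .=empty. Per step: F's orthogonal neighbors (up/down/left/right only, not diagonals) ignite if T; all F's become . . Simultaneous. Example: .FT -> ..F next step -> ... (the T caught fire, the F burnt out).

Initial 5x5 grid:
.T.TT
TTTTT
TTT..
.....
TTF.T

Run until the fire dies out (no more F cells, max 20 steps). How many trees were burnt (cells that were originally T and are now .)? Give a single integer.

Answer: 2

Derivation:
Step 1: +1 fires, +1 burnt (F count now 1)
Step 2: +1 fires, +1 burnt (F count now 1)
Step 3: +0 fires, +1 burnt (F count now 0)
Fire out after step 3
Initially T: 14, now '.': 13
Total burnt (originally-T cells now '.'): 2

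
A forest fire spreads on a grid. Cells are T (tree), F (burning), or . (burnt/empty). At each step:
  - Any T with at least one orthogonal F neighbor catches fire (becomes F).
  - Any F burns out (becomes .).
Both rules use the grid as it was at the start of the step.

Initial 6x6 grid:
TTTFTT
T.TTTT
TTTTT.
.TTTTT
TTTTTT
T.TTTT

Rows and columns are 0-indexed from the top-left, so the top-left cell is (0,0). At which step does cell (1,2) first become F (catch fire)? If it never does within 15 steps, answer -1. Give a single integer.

Step 1: cell (1,2)='T' (+3 fires, +1 burnt)
Step 2: cell (1,2)='F' (+5 fires, +3 burnt)
  -> target ignites at step 2
Step 3: cell (1,2)='.' (+5 fires, +5 burnt)
Step 4: cell (1,2)='.' (+5 fires, +5 burnt)
Step 5: cell (1,2)='.' (+6 fires, +5 burnt)
Step 6: cell (1,2)='.' (+4 fires, +6 burnt)
Step 7: cell (1,2)='.' (+2 fires, +4 burnt)
Step 8: cell (1,2)='.' (+1 fires, +2 burnt)
Step 9: cell (1,2)='.' (+0 fires, +1 burnt)
  fire out at step 9

2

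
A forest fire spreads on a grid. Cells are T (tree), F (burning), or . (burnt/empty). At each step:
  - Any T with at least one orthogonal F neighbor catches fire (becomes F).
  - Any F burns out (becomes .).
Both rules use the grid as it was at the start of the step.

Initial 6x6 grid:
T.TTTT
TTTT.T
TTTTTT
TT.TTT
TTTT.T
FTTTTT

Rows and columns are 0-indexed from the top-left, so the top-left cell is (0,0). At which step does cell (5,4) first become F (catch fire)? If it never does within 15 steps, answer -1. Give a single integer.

Step 1: cell (5,4)='T' (+2 fires, +1 burnt)
Step 2: cell (5,4)='T' (+3 fires, +2 burnt)
Step 3: cell (5,4)='T' (+4 fires, +3 burnt)
Step 4: cell (5,4)='F' (+4 fires, +4 burnt)
  -> target ignites at step 4
Step 5: cell (5,4)='.' (+5 fires, +4 burnt)
Step 6: cell (5,4)='.' (+4 fires, +5 burnt)
Step 7: cell (5,4)='.' (+4 fires, +4 burnt)
Step 8: cell (5,4)='.' (+2 fires, +4 burnt)
Step 9: cell (5,4)='.' (+2 fires, +2 burnt)
Step 10: cell (5,4)='.' (+1 fires, +2 burnt)
Step 11: cell (5,4)='.' (+0 fires, +1 burnt)
  fire out at step 11

4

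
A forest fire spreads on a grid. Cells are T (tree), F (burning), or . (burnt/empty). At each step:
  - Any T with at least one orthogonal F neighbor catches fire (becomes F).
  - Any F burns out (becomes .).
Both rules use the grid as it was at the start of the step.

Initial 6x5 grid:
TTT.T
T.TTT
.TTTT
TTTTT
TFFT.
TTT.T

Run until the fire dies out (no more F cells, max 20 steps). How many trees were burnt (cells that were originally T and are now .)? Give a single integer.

Step 1: +6 fires, +2 burnt (F count now 6)
Step 2: +5 fires, +6 burnt (F count now 5)
Step 3: +3 fires, +5 burnt (F count now 3)
Step 4: +3 fires, +3 burnt (F count now 3)
Step 5: +2 fires, +3 burnt (F count now 2)
Step 6: +2 fires, +2 burnt (F count now 2)
Step 7: +1 fires, +2 burnt (F count now 1)
Step 8: +0 fires, +1 burnt (F count now 0)
Fire out after step 8
Initially T: 23, now '.': 29
Total burnt (originally-T cells now '.'): 22

Answer: 22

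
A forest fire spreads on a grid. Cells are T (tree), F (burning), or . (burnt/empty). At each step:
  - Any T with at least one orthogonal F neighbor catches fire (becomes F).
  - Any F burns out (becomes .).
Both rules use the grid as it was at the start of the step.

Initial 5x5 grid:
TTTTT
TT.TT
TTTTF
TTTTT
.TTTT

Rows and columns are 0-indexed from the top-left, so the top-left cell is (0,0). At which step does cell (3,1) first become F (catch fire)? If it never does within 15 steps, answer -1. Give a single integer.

Step 1: cell (3,1)='T' (+3 fires, +1 burnt)
Step 2: cell (3,1)='T' (+5 fires, +3 burnt)
Step 3: cell (3,1)='T' (+4 fires, +5 burnt)
Step 4: cell (3,1)='F' (+5 fires, +4 burnt)
  -> target ignites at step 4
Step 5: cell (3,1)='.' (+4 fires, +5 burnt)
Step 6: cell (3,1)='.' (+1 fires, +4 burnt)
Step 7: cell (3,1)='.' (+0 fires, +1 burnt)
  fire out at step 7

4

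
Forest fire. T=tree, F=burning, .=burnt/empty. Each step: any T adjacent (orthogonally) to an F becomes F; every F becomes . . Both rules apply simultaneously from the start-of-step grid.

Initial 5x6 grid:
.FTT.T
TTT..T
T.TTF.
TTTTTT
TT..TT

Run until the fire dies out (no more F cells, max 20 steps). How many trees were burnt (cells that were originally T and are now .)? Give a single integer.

Step 1: +4 fires, +2 burnt (F count now 4)
Step 2: +7 fires, +4 burnt (F count now 7)
Step 3: +3 fires, +7 burnt (F count now 3)
Step 4: +2 fires, +3 burnt (F count now 2)
Step 5: +2 fires, +2 burnt (F count now 2)
Step 6: +0 fires, +2 burnt (F count now 0)
Fire out after step 6
Initially T: 20, now '.': 28
Total burnt (originally-T cells now '.'): 18

Answer: 18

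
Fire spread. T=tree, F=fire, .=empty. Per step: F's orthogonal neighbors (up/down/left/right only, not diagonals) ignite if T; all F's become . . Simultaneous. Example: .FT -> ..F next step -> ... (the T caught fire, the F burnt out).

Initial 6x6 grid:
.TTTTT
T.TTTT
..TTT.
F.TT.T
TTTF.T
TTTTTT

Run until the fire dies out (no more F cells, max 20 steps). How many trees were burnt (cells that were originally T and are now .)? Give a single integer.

Answer: 25

Derivation:
Step 1: +4 fires, +2 burnt (F count now 4)
Step 2: +6 fires, +4 burnt (F count now 6)
Step 3: +5 fires, +6 burnt (F count now 5)
Step 4: +4 fires, +5 burnt (F count now 4)
Step 5: +4 fires, +4 burnt (F count now 4)
Step 6: +2 fires, +4 burnt (F count now 2)
Step 7: +0 fires, +2 burnt (F count now 0)
Fire out after step 7
Initially T: 26, now '.': 35
Total burnt (originally-T cells now '.'): 25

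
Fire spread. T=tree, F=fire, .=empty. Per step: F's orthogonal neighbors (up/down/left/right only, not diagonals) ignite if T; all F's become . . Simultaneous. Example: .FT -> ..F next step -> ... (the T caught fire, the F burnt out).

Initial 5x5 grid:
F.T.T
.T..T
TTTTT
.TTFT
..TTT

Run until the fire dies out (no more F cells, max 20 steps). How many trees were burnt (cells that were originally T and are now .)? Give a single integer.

Answer: 14

Derivation:
Step 1: +4 fires, +2 burnt (F count now 4)
Step 2: +5 fires, +4 burnt (F count now 5)
Step 3: +2 fires, +5 burnt (F count now 2)
Step 4: +3 fires, +2 burnt (F count now 3)
Step 5: +0 fires, +3 burnt (F count now 0)
Fire out after step 5
Initially T: 15, now '.': 24
Total burnt (originally-T cells now '.'): 14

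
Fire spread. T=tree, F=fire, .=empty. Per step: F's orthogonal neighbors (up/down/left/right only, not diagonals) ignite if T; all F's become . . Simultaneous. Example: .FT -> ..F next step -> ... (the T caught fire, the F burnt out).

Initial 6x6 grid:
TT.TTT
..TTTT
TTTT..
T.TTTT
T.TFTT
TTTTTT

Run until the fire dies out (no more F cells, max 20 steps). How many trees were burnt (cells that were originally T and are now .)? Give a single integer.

Step 1: +4 fires, +1 burnt (F count now 4)
Step 2: +6 fires, +4 burnt (F count now 6)
Step 3: +5 fires, +6 burnt (F count now 5)
Step 4: +5 fires, +5 burnt (F count now 5)
Step 5: +4 fires, +5 burnt (F count now 4)
Step 6: +2 fires, +4 burnt (F count now 2)
Step 7: +0 fires, +2 burnt (F count now 0)
Fire out after step 7
Initially T: 28, now '.': 34
Total burnt (originally-T cells now '.'): 26

Answer: 26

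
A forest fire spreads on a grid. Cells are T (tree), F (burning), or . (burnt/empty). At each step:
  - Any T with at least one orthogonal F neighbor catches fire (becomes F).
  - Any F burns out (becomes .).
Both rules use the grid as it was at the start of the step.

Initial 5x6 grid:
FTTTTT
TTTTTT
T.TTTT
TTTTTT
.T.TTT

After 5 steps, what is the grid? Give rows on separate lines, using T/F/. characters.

Step 1: 2 trees catch fire, 1 burn out
  .FTTTT
  FTTTTT
  T.TTTT
  TTTTTT
  .T.TTT
Step 2: 3 trees catch fire, 2 burn out
  ..FTTT
  .FTTTT
  F.TTTT
  TTTTTT
  .T.TTT
Step 3: 3 trees catch fire, 3 burn out
  ...FTT
  ..FTTT
  ..TTTT
  FTTTTT
  .T.TTT
Step 4: 4 trees catch fire, 3 burn out
  ....FT
  ...FTT
  ..FTTT
  .FTTTT
  .T.TTT
Step 5: 5 trees catch fire, 4 burn out
  .....F
  ....FT
  ...FTT
  ..FTTT
  .F.TTT

.....F
....FT
...FTT
..FTTT
.F.TTT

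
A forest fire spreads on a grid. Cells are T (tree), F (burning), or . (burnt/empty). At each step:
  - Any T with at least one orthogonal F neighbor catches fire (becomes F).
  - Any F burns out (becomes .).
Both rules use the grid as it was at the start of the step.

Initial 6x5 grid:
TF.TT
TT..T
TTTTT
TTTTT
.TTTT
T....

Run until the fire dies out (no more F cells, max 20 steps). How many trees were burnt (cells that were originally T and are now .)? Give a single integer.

Step 1: +2 fires, +1 burnt (F count now 2)
Step 2: +2 fires, +2 burnt (F count now 2)
Step 3: +3 fires, +2 burnt (F count now 3)
Step 4: +4 fires, +3 burnt (F count now 4)
Step 5: +3 fires, +4 burnt (F count now 3)
Step 6: +3 fires, +3 burnt (F count now 3)
Step 7: +2 fires, +3 burnt (F count now 2)
Step 8: +1 fires, +2 burnt (F count now 1)
Step 9: +0 fires, +1 burnt (F count now 0)
Fire out after step 9
Initially T: 21, now '.': 29
Total burnt (originally-T cells now '.'): 20

Answer: 20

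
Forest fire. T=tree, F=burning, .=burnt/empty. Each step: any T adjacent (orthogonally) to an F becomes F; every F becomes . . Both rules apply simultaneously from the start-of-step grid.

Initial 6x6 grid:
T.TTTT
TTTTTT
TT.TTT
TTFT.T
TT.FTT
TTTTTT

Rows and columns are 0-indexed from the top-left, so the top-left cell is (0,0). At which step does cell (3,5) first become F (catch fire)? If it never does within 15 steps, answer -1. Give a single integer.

Step 1: cell (3,5)='T' (+4 fires, +2 burnt)
Step 2: cell (3,5)='T' (+7 fires, +4 burnt)
Step 3: cell (3,5)='F' (+8 fires, +7 burnt)
  -> target ignites at step 3
Step 4: cell (3,5)='.' (+6 fires, +8 burnt)
Step 5: cell (3,5)='.' (+4 fires, +6 burnt)
Step 6: cell (3,5)='.' (+1 fires, +4 burnt)
Step 7: cell (3,5)='.' (+0 fires, +1 burnt)
  fire out at step 7

3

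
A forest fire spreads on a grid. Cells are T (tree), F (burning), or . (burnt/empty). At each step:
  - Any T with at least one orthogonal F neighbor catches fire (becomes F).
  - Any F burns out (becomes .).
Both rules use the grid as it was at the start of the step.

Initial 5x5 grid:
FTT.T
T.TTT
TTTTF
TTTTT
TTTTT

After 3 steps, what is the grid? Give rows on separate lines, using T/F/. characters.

Step 1: 5 trees catch fire, 2 burn out
  .FT.T
  F.TTF
  TTTF.
  TTTTF
  TTTTT
Step 2: 7 trees catch fire, 5 burn out
  ..F.F
  ..TF.
  FTF..
  TTTF.
  TTTTF
Step 3: 5 trees catch fire, 7 burn out
  .....
  ..F..
  .F...
  FTF..
  TTTF.

.....
..F..
.F...
FTF..
TTTF.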